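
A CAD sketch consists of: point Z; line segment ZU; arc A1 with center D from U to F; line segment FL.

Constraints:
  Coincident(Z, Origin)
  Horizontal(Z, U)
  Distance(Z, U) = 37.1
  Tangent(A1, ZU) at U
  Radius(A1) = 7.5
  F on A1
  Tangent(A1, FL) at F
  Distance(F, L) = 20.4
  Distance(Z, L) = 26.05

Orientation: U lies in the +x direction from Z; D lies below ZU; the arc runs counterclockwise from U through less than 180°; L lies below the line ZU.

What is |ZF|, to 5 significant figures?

31.427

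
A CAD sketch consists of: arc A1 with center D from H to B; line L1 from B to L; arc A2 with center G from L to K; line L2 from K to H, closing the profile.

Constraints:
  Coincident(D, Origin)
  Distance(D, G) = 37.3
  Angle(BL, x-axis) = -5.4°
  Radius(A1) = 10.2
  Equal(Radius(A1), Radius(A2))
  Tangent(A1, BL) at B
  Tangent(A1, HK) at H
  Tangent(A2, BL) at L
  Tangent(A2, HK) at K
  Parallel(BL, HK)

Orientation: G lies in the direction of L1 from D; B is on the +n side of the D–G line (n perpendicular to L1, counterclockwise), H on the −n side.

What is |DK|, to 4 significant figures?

38.67

The slot axis is L1's direction at -5.4°, so u = (cos -5.4°, sin -5.4°) = (0.9956, -0.09411) and n = (−sin -5.4°, cos -5.4°) = (0.09411, 0.9956). D is at the origin and G lies 37.3 along u from D, so G = 37.3·u = (37.13, -3.510). Tangency of A1 to both parallel lines with radius 10.2 puts B and H at D ± 10.2·n: B = (0.9599, 10.15), H = (-0.9599, -10.15). Equal radii place L and K the same way about G: L = G + 10.2·n = (38.09, 6.644), K = G − 10.2·n = (36.17, -13.66). Then |DK| = |K − D| = 38.67.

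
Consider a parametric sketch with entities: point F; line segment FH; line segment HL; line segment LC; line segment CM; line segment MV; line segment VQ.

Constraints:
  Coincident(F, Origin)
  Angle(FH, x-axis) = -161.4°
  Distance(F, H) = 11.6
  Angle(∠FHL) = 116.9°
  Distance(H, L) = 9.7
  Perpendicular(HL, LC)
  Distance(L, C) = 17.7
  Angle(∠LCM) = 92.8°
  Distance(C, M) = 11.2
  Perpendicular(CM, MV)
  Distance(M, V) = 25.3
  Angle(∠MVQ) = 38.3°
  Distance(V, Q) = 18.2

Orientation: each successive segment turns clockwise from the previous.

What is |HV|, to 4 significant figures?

7.532

F is at the origin; FH runs at -161.4° with length 11.6, so H = (-10.99, -3.700). ∠FHL = 116.9° gives HL at 135.5° from the x-axis; with |HL| = 9.7, L = (-17.91, 3.099). HL is perpendicular to LC, so LC runs at 45.50°; with |LC| = 17.7, C = (-5.507, 15.72). ∠LCM = 92.8° gives CM at -41.70° from the x-axis; with |CM| = 11.2, M = (2.856, 8.273). The perpendicularity gives MV at right angles to CM, so MV runs at -131.7°; with |MV| = 25.3, V = (-13.97, -10.62). Then |HV| = |V − H| = 7.532.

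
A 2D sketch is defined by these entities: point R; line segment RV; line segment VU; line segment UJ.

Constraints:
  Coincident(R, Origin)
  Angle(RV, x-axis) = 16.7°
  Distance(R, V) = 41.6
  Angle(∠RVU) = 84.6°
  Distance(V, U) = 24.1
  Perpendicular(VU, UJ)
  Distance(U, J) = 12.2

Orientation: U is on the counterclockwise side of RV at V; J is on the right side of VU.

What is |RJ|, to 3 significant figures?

57.3

∠RVU = 84.6°, so VU runs at 16.7° + (180° − 84.6°) = 112° from the x-axis; with |VU| = 24.1, U = V + 24.1·(cos 112°, sin 112°) = (30.8, 34.3). The perpendicularity gives UJ at right angles to VU; with |UJ| = 12.2 on the right of VU, J = U + 12.2·(0.927, 0.376) = (42.1, 38.9). Then |RJ| = |J − R| = 57.3.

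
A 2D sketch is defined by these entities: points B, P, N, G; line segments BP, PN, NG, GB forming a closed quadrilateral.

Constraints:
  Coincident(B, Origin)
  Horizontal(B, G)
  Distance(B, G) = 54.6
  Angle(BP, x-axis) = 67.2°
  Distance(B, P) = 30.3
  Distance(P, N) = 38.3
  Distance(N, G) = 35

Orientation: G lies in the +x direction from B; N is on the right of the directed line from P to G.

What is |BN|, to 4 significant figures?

22.82

B is at the origin; B and G share the same y with |BG| = 54.6 and G in +x, so G = (54.6, 0). BP runs at 67.2° with |BP| = 30.3, so P = (11.74, 27.93). N is determined by |PN| = 38.3 and |NG| = 35.0 together: it lies at the intersection of circle(P, 38.3) and circle(G, 35.0). With |PG| = 51.16, the foot of the radical line on PG is 27.94 from P and the perpendicular offset is √(38.3² − 27.94²) = 26.19. Taking the right-of-PG solution: N = (20.85, -9.269).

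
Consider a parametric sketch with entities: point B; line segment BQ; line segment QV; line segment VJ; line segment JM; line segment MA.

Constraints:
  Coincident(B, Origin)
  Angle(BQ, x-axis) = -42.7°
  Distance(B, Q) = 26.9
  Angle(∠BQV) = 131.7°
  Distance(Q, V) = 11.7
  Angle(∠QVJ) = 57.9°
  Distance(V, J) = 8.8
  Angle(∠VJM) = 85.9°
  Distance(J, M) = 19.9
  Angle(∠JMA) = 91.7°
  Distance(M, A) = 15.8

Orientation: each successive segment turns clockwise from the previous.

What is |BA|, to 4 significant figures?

41.43

∠VJM = 85.9° gives JM at 52.80° from the x-axis; with |JM| = 19.9, M = (24.22, -9.284). ∠JMA = 91.7° gives MA at -35.50° from the x-axis; with |MA| = 15.8, A = (37.09, -18.46). Then |BA| = |A − B| = 41.43.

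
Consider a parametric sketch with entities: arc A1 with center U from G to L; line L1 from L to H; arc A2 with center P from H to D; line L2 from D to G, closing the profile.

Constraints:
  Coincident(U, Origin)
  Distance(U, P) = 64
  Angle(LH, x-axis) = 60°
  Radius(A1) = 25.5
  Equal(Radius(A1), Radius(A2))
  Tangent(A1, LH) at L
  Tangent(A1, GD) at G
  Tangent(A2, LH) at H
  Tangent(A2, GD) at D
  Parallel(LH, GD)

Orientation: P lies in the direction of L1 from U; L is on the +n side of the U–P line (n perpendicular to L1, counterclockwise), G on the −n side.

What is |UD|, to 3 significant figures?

68.9

Tangency of A1 to both parallel lines with radius 25.5 puts L and G at U ± 25.5·n: L = (-22.1, 12.8), G = (22.1, -12.8). Equal radii place H and D the same way about P: H = P + 25.5·n = (9.92, 68.2), D = P − 25.5·n = (54.1, 42.7). Then |UD| = |D − U| = 68.9.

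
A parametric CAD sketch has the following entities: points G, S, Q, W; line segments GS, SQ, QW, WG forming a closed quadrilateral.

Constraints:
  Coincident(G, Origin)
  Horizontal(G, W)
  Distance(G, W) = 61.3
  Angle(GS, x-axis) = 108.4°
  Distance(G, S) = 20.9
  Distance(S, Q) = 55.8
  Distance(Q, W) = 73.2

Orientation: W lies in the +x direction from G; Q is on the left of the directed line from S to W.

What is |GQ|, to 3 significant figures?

69.9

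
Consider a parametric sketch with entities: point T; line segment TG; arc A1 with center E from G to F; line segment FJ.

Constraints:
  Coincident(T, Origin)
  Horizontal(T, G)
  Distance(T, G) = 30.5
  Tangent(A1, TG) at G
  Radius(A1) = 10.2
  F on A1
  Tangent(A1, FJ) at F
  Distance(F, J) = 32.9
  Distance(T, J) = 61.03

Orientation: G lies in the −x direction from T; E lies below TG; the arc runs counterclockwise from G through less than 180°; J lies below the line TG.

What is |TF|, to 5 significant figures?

41.598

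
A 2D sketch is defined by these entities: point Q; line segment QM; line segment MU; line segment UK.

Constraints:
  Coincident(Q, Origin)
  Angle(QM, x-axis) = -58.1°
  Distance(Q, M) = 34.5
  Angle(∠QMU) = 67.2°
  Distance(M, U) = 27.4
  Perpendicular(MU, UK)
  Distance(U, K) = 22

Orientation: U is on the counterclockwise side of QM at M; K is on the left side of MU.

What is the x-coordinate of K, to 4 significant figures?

16.11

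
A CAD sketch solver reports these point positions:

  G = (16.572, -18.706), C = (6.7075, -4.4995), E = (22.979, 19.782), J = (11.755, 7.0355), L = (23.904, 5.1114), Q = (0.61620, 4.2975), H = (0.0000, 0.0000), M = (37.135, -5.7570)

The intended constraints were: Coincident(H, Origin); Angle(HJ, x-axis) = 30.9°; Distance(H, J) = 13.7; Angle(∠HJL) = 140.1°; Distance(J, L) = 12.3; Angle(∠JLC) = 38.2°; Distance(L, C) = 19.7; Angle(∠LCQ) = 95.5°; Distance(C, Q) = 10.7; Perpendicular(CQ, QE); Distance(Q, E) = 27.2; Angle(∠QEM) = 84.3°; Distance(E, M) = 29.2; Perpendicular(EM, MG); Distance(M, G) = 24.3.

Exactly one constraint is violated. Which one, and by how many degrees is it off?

Perpendicular(EM, MG) — off by 3.20°.

H = (0.00, 0.00) ✓; HJ at 30.90° ✓; |HJ| = 13.70 ✓; ∠HJL = 140.1° ✓; |JL| = 12.30 ✓; ∠JLC = 38.20° ✓; |LC| = 19.70 ✓; ∠LCQ = 95.50° ✓; |CQ| = 10.70 ✓; ∠(CQ, QE) = 90.00° ✓; |QE| = 27.20 ✓; ∠QEM = 84.30° ✓; |EM| = 29.20 ✓; ∠(EM, MG) = 86.80° ✗; |MG| = 24.30 ✓.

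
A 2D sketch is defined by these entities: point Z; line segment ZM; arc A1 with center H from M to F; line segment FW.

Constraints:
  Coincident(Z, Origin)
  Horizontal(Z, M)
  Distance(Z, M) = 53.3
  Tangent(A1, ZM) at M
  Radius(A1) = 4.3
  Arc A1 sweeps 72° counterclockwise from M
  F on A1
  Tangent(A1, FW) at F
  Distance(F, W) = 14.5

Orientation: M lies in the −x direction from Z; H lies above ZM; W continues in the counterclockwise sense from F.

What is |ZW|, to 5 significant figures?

47.767

On A1, M sits at bearing -90° from H; a 72° counterclockwise sweep puts F at bearing -18°, so F = H + 4.3·(cos -18°, sin -18°) = (-49.210, 2.9712). Since A1 is tangent to FW there, HF ⟂ FW, so FW runs along (−sin -18°, cos -18°); with |FW| = 14.5, W = (-44.730, 16.762). Then |ZW| = |W − Z| = 47.767.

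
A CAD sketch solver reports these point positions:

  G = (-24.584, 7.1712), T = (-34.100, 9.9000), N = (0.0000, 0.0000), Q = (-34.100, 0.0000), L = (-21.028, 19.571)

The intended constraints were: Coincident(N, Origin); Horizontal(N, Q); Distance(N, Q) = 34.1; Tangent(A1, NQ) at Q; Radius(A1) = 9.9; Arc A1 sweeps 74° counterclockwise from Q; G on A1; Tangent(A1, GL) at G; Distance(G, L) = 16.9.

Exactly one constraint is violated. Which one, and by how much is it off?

Distance(G, L) = 16.9 — off by 4.00.

N = (0.00, 0.00) ✓; N.y = 0.00, Q.y = 0.00 ✓; |NQ| = 34.10 ✓; ∠(TQ, QN) = 90.00° ✓; |TQ| = 9.900 ✓; bearing(T→G) − bearing(T→Q) = 74.00° ✓; |TG| = 9.900 ✓; ∠(TG, GL) = 90.00° ✓; |GL| = 12.90 ✗.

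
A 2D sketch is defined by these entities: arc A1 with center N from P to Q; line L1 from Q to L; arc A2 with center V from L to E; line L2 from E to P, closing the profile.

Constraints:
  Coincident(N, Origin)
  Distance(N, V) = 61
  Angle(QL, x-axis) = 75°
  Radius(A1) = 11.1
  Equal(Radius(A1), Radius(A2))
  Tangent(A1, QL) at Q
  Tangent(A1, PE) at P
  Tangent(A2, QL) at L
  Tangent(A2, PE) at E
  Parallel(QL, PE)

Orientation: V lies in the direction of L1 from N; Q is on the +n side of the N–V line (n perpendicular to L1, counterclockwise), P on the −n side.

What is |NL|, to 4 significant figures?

62.00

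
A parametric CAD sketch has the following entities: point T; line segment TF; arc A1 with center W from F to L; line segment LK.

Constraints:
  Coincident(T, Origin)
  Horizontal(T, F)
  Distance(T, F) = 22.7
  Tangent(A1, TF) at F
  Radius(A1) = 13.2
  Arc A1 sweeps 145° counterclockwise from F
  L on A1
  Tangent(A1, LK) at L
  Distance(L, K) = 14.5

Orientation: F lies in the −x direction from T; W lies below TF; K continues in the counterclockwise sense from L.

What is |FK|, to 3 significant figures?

32.6

T is at the origin; TF is horizontal with |TF| = 22.7 and F on the −x side, so F = (-22.7, 0.00). A1 meets TF tangentially, so WF is at right angles to TF, so W = F + (0, -13.2) = (-22.7, -13.2). On A1, F sits at bearing 90° from W; a 145° counterclockwise sweep puts L at bearing 235°, so L = W + 13.2·(cos 235°, sin 235°) = (-30.3, -24.0). Since A1 is tangent to LK there, WL ⟂ LK, so LK runs along (−sin 235°, cos 235°); with |LK| = 14.5, K = (-18.4, -32.3). Then |FK| = |K − F| = 32.6.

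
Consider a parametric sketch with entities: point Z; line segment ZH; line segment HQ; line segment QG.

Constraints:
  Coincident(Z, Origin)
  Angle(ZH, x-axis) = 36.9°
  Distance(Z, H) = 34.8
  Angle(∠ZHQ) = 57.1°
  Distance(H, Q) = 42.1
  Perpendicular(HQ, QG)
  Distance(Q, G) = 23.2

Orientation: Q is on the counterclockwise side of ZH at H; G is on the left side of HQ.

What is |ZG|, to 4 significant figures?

23.97

∠ZHQ = 57.1°, so HQ runs at 36.9° + (180° − 57.1°) = 159.8° from the x-axis; with |HQ| = 42.1, Q = H + 42.1·(cos 159.8°, sin 159.8°) = (-11.68, 35.43). HQ ⟂ QG; with |QG| = 23.2 on the left of HQ, G = Q + 23.2·(-0.3453, -0.9385) = (-19.69, 13.66). Then |ZG| = |G − Z| = 23.97.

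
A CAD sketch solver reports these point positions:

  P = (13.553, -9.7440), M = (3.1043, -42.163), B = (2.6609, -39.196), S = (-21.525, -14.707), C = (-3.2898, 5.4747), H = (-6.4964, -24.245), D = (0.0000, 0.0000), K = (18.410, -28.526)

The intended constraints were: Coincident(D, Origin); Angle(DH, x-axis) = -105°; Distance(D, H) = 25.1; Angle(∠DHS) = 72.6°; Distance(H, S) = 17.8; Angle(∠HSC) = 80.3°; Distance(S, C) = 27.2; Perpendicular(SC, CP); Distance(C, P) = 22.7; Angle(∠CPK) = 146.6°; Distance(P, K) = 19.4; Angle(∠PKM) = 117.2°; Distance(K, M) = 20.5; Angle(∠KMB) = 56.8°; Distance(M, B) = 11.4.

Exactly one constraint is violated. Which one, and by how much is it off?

Distance(M, B) = 11.4 — off by 8.40.

D = (0.00, 0.00) ✓; DH at -105.0° ✓; |DH| = 25.10 ✓; ∠DHS = 72.60° ✓; |HS| = 17.80 ✓; ∠HSC = 80.30° ✓; |SC| = 27.20 ✓; ∠(SC, CP) = 90.00° ✓; |CP| = 22.70 ✓; ∠CPK = 146.6° ✓; |PK| = 19.40 ✓; ∠PKM = 117.2° ✓; |KM| = 20.50 ✓; ∠KMB = 56.80° ✓; |MB| = 3.000 ✗.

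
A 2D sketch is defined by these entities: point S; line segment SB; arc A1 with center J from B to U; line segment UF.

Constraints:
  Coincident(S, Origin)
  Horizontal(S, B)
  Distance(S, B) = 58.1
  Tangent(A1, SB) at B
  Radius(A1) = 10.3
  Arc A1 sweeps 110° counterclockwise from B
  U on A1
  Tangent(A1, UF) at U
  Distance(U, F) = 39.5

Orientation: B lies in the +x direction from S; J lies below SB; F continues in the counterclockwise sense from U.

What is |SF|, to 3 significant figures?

80.2

S is at the origin; S and B share the same y with |SB| = 58.1 and B on the +x side, so B = (58.1, 0.00). Since A1 is tangent to SB there, JB ⟂ SB, so J = B + (0, -10.3) = (58.1, -10.3). On A1, B sits at bearing 90° from J; a 110° counterclockwise sweep puts U at bearing 200°, so U = J + 10.3·(cos 200°, sin 200°) = (48.4, -13.8). A1 meets UF tangentially, so JU is at right angles to UF, so UF runs along (−sin 200°, cos 200°); with |UF| = 39.5, F = (61.9, -50.9). Then |SF| = |F − S| = 80.2.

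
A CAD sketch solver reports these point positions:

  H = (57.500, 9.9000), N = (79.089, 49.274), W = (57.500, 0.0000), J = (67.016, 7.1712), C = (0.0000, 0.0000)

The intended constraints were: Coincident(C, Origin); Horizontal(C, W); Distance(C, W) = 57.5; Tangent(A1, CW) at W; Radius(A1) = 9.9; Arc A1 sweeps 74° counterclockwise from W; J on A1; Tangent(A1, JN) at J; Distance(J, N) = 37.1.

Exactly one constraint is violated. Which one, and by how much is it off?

Distance(J, N) = 37.1 — off by 6.70.

C = (0.00, 0.00) ✓; C.y = 0.00, W.y = 0.00 ✓; |CW| = 57.50 ✓; ∠(HW, WC) = 90.00° ✓; |HW| = 9.900 ✓; bearing(H→J) − bearing(H→W) = 74.00° ✓; |HJ| = 9.900 ✓; ∠(HJ, JN) = 90.00° ✓; |JN| = 43.80 ✗.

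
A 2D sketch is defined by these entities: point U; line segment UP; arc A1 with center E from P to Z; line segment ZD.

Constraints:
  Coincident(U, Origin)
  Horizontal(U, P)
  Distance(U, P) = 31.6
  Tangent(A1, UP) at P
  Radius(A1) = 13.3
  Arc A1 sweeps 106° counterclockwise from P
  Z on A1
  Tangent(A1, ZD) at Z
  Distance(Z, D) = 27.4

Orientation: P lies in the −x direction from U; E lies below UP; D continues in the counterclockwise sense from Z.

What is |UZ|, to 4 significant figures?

47.52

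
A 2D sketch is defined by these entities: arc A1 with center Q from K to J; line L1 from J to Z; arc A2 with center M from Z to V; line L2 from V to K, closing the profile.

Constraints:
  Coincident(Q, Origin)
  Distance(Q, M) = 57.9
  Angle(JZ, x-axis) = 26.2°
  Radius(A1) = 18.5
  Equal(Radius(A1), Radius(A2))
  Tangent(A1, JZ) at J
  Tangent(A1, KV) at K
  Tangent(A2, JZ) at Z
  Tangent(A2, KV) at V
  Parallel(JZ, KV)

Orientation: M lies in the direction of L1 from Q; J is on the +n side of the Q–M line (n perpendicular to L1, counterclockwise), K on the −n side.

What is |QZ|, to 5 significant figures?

60.784

The slot axis is L1's direction at 26.2°, so u = (cos 26.2°, sin 26.2°) = (0.89726, 0.44151) and n = (−sin 26.2°, cos 26.2°) = (-0.44151, 0.89726). Q is at the origin and M lies 57.9 along u from Q, so M = 57.9·u = (51.951, 25.563). Tangency of A1 to both parallel lines with radius 18.5 puts J and K at Q ± 18.5·n: J = (-8.1679, 16.599), K = (8.1679, -16.599). Equal radii place Z and V the same way about M: Z = M + 18.5·n = (43.783, 42.162), V = M − 18.5·n = (60.119, 8.9639). Then |QZ| = |Z − Q| = 60.784.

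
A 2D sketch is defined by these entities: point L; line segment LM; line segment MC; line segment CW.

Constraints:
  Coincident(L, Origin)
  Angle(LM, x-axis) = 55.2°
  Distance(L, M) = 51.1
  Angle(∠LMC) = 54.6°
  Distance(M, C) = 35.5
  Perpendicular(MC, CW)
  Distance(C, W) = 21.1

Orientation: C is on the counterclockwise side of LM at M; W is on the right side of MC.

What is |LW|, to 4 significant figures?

63.03

L is at the origin; LM runs at 55.2° with length 51.1, so M = 51.1·(cos 55.2°, sin 55.2°) = (29.16, 41.96). ∠LMC = 54.6°, so MC runs at 55.2° + (180° − 54.6°) = 180.6° from the x-axis; with |MC| = 35.5, C = M + 35.5·(cos 180.6°, sin 180.6°) = (-6.335, 41.59). MC is perpendicular to CW; with |CW| = 21.1 on the right of MC, W = C + 21.1·(-0.01047, 0.9999) = (-6.556, 62.69). Then |LW| = |W − L| = 63.03.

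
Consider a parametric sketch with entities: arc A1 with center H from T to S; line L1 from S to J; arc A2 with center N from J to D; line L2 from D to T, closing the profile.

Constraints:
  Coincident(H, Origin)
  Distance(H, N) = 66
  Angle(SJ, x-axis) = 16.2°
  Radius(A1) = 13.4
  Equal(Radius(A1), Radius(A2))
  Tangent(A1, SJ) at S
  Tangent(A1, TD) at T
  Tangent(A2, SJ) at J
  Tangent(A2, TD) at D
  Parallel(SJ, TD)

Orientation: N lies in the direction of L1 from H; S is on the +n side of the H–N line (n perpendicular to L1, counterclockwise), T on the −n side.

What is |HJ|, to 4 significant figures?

67.35

The slot axis is L1's direction at 16.2°, so u = (cos 16.2°, sin 16.2°) = (0.9603, 0.2790) and n = (−sin 16.2°, cos 16.2°) = (-0.2790, 0.9603). H is at the origin and N lies 66.0 along u from H, so N = 66.0·u = (63.38, 18.41). Tangency of A1 to both parallel lines with radius 13.4 puts S and T at H ± 13.4·n: S = (-3.738, 12.87), T = (3.738, -12.87). Equal radii place J and D the same way about N: J = N + 13.4·n = (59.64, 31.28), D = N − 13.4·n = (67.12, 5.545). Then |HJ| = |J − H| = 67.35.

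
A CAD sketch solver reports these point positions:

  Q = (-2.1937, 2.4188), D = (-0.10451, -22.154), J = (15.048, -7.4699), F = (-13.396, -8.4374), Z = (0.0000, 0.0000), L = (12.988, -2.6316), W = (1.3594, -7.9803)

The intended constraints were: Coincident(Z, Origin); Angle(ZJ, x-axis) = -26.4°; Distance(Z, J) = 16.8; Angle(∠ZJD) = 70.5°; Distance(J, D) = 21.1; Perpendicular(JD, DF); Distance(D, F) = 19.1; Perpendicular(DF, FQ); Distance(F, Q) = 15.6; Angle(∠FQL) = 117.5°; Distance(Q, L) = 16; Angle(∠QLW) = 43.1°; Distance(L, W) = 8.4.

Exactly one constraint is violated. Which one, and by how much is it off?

Distance(L, W) = 8.4 — off by 4.40.

Z = (0.00, 0.00) ✓; ZJ at -26.40° ✓; |ZJ| = 16.80 ✓; ∠ZJD = 70.50° ✓; |JD| = 21.10 ✓; ∠(JD, DF) = 90.00° ✓; |DF| = 19.10 ✓; ∠(DF, FQ) = 90.00° ✓; |FQ| = 15.60 ✓; ∠FQL = 117.5° ✓; |QL| = 16.00 ✓; ∠QLW = 43.10° ✓; |LW| = 12.80 ✗.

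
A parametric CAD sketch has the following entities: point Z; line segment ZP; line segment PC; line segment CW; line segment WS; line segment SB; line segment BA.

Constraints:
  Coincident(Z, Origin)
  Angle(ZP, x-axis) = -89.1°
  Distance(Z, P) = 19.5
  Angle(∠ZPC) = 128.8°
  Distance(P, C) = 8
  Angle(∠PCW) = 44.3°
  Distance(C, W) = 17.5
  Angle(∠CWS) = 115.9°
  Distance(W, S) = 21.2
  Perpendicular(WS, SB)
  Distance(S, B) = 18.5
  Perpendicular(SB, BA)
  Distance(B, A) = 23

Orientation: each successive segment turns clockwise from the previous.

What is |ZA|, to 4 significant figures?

25.22

Z is at the origin; ZP runs at -89.1° with length 19.5, so P = (0.3063, -19.50). ∠ZPC = 128.8° gives PC at -140.3° from the x-axis; with |PC| = 8.0, C = (-5.849, -24.61). ∠PCW = 44.3° gives CW at 84.00° from the x-axis; with |CW| = 17.5, W = (-4.020, -7.204). ∠CWS = 115.9° gives WS at 19.90° from the x-axis; with |WS| = 21.2, S = (15.91, 0.01244). WS ⟂ SB, so SB runs at -70.10°; with |SB| = 18.5, B = (22.21, -17.38). The perpendicularity gives BA at right angles to SB, so BA runs at -160.1°; with |BA| = 23.0, A = (0.5848, -25.21). Then |ZA| = |A − Z| = 25.22.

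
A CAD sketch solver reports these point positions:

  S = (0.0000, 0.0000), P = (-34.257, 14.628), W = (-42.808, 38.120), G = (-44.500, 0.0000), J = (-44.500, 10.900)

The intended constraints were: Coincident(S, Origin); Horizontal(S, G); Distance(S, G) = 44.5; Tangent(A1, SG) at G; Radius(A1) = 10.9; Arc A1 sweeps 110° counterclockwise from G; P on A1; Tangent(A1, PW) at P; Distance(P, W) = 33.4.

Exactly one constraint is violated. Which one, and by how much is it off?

Distance(P, W) = 33.4 — off by 8.40.

S = (0.00, 0.00) ✓; S.y = 0.00, G.y = 0.00 ✓; |SG| = 44.50 ✓; ∠(JG, GS) = 90.00° ✓; |JG| = 10.90 ✓; bearing(J→P) − bearing(J→G) = 110.0° ✓; |JP| = 10.90 ✓; ∠(JP, PW) = 90.00° ✓; |PW| = 25.00 ✗.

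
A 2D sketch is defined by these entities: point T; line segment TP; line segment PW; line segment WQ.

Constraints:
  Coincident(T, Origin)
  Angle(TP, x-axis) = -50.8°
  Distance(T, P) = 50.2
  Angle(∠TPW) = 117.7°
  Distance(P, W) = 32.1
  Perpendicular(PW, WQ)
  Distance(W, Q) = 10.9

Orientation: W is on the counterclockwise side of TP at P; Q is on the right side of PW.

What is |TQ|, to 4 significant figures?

78.33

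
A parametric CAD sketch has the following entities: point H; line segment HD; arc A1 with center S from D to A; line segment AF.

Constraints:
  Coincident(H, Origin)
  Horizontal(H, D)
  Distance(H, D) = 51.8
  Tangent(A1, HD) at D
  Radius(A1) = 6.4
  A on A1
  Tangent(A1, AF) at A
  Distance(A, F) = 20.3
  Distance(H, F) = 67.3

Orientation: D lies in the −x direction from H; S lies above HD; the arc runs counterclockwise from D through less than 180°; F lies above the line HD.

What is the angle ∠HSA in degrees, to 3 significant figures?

55.0°

Checks: ∠(SD, DH) = 90.00° ✓; |SD| = 6.400 ✓; |SA| = 6.400 ✓; ∠(SA, AF) = 90.00° ✓; |AF| = 20.30 ✓; |HF| = 67.30 ✓.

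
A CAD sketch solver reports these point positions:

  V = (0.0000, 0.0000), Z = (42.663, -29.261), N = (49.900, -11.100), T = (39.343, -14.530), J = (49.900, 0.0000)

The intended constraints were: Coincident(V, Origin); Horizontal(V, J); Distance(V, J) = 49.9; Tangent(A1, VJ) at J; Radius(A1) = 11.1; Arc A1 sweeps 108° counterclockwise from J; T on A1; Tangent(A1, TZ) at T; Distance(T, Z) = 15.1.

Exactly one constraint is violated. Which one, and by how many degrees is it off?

Tangent(A1, TZ) at T — off by 5.30°.

V = (0.00, 0.00) ✓; V.y = 0.00, J.y = 0.00 ✓; |VJ| = 49.90 ✓; ∠(NJ, JV) = 90.00° ✓; |NJ| = 11.10 ✓; bearing(N→T) − bearing(N→J) = 108.0° ✓; |NT| = 11.10 ✓; ∠(NT, TZ) = 95.30° ✗; |TZ| = 15.10 ✓.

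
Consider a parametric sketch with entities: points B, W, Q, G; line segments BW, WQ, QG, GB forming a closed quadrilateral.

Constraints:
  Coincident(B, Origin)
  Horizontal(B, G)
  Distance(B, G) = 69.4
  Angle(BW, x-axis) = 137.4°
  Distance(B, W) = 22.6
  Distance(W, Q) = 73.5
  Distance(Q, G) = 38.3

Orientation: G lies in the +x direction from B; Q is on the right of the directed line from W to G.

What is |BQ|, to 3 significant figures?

51.1

B is at the origin; B and G share the same y with |BG| = 69.4 and G in +x, so G = (69.4, 0). BW runs at 137.4° with |BW| = 22.6, so W = (-16.6, 15.3). Q is determined by |WQ| = 73.5 and |QG| = 38.3 together: it lies at the intersection of circle(W, 73.5) and circle(G, 38.3). With |WG| = 87.4, the foot of the radical line on WG is 66.2 from W and the perpendicular offset is √(73.5² − 66.2²) = 31.9. Taking the right-of-WG solution: Q = (43.0, -27.7).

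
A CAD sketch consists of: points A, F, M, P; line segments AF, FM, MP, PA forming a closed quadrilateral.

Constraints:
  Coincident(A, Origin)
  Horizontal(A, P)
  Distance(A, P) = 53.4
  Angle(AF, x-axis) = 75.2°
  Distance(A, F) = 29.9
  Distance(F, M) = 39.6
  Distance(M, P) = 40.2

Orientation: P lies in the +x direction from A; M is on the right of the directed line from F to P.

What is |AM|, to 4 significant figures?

17.66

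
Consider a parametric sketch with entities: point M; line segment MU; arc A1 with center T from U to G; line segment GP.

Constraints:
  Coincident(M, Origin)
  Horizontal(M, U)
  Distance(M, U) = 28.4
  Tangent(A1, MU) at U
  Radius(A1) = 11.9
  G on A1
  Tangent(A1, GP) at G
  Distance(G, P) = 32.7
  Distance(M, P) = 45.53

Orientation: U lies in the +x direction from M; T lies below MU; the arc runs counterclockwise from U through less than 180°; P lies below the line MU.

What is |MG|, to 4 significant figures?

19.79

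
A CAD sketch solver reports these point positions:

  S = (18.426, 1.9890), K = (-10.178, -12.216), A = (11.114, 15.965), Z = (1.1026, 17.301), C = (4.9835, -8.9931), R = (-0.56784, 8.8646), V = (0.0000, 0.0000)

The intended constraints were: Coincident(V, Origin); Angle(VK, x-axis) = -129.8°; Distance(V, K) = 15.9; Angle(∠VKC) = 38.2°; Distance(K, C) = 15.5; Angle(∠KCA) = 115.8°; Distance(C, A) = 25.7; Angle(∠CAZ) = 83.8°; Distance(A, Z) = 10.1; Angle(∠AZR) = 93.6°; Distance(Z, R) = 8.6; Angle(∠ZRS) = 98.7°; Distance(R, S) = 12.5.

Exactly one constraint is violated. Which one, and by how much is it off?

Distance(R, S) = 12.5 — off by 7.70.

V = (0.00, 0.00) ✓; VK at -129.8° ✓; |VK| = 15.90 ✓; ∠VKC = 38.20° ✓; |KC| = 15.50 ✓; ∠KCA = 115.8° ✓; |CA| = 25.70 ✓; ∠CAZ = 83.80° ✓; |AZ| = 10.10 ✓; ∠AZR = 93.60° ✓; |ZR| = 8.600 ✓; ∠ZRS = 98.70° ✓; |RS| = 20.20 ✗.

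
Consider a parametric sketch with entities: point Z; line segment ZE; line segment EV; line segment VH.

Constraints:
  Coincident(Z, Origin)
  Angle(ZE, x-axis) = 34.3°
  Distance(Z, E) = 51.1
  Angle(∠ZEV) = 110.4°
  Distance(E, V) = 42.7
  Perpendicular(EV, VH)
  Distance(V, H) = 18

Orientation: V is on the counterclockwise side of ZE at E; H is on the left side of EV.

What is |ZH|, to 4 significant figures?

67.49

Z is at the origin; ZE runs at 34.3° with length 51.1, so E = 51.1·(cos 34.3°, sin 34.3°) = (42.21, 28.80). ∠ZEV = 110.4°, so EV runs at 34.3° + (180° − 110.4°) = 103.9° from the x-axis; with |EV| = 42.7, V = E + 42.7·(cos 103.9°, sin 103.9°) = (31.96, 70.25). EV ⟂ VH; with |VH| = 18.0 on the left of EV, H = V + 18.0·(-0.9707, -0.2402) = (14.48, 65.92). Then |ZH| = |H − Z| = 67.49.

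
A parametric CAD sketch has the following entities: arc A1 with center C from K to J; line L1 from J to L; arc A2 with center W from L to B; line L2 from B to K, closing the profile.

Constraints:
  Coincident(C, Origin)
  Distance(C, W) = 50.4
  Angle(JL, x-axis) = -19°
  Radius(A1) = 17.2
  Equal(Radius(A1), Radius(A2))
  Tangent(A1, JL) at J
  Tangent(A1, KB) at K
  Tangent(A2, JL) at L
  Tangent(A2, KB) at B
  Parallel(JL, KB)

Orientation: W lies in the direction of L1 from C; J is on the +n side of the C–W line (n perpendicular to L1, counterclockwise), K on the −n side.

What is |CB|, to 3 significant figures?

53.3

The slot axis is L1's direction at -19.0°, so u = (cos -19.0°, sin -19.0°) = (0.946, -0.326) and n = (−sin -19.0°, cos -19.0°) = (0.326, 0.946). C is at the origin and W lies 50.4 along u from C, so W = 50.4·u = (47.7, -16.4). Tangency of A1 to both parallel lines with radius 17.2 puts J and K at C ± 17.2·n: J = (5.60, 16.3), K = (-5.60, -16.3). Equal radii place L and B the same way about W: L = W + 17.2·n = (53.3, -0.146), B = W − 17.2·n = (42.1, -32.7). Then |CB| = |B − C| = 53.3.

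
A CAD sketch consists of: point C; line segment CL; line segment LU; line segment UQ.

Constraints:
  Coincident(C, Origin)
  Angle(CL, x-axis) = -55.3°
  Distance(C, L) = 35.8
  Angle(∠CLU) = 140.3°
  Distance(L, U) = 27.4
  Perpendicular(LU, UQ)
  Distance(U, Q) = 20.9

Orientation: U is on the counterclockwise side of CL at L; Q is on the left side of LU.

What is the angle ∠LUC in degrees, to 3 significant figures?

22.6°

C is at the origin; CL runs at -55.3° with length 35.8, so L = 35.8·(cos -55.3°, sin -55.3°) = (20.4, -29.4). ∠CLU = 140.3°, so LU runs at -55.3° + (180° − 140.3°) = -15.6° from the x-axis; with |LU| = 27.4, U = L + 27.4·(cos -15.6°, sin -15.6°) = (46.8, -36.8). Then cos ∠LUC = UL·UC / (|UL||UC|), giving 22.6°.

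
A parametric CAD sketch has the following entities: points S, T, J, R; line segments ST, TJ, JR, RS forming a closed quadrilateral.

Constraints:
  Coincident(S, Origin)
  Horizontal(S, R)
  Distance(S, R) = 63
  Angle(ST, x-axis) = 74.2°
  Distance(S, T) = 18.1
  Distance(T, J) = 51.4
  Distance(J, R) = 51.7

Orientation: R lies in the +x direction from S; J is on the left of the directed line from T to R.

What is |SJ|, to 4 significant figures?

66.80

Checks: |TJ| = 51.40 ✓; |JR| = 51.70 ✓.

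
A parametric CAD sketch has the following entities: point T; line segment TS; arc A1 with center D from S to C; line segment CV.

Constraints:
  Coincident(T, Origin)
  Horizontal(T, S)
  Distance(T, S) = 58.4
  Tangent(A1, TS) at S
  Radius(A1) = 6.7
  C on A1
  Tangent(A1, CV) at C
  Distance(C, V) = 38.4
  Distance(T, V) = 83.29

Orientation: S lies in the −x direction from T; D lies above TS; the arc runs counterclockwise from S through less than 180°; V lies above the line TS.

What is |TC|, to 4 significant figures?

53.45

Checks: T = (0.00, 0.00) ✓; |DC| = 6.700 ✓; ∠(DC, CV) = 90.00° ✓; |CV| = 38.40 ✓; |TV| = 83.29 ✓.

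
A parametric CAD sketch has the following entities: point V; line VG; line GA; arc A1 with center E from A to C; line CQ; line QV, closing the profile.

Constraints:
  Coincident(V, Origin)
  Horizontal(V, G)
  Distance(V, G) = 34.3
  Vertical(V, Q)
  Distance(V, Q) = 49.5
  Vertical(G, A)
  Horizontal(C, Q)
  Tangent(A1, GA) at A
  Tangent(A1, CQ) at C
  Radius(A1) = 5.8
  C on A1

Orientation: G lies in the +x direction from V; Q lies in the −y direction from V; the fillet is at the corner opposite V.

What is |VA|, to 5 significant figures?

55.553

V is at the origin; V and G share the same y with |VG| = 34.3 and G on the +x side, so G = (34.300, 0.0000). VQ is vertical with |VQ| = 49.5 and Q on the −y side, so Q = (0.0000, -49.500). The virtual corner opposite V is at (34.300, -49.500). A1 meets GA tangentially, so EA is at right angles to GA and tangency of A1 to CQ means the radius EC is perpendicular to CQ, with radius 5.8, so the center E sits 5.8 in from both sides at E = (28.500, -43.700). That places the tangent points at A = (34.300, -43.700) on GA and C = (28.500, -49.500) on CQ. Then |VA| = |A − V| = 55.553.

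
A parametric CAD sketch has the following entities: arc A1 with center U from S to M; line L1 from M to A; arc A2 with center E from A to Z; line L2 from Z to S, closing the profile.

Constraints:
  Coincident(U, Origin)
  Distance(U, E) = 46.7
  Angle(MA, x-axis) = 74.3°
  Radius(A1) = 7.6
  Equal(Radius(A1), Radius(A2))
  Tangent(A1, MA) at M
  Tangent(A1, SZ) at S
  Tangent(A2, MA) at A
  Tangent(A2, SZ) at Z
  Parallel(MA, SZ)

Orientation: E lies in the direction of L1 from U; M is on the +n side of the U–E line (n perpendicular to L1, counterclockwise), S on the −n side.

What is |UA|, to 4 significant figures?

47.31

The slot axis is L1's direction at 74.3°, so u = (cos 74.3°, sin 74.3°) = (0.2706, 0.9627) and n = (−sin 74.3°, cos 74.3°) = (-0.9627, 0.2706). U is at the origin and E lies 46.7 along u from U, so E = 46.7·u = (12.64, 44.96). Tangency of A1 to both parallel lines with radius 7.6 puts M and S at U ± 7.6·n: M = (-7.316, 2.057), S = (7.316, -2.057). Equal radii place A and Z the same way about E: A = E + 7.6·n = (5.321, 47.01), Z = E − 7.6·n = (19.95, 42.90). Then |UA| = |A − U| = 47.31.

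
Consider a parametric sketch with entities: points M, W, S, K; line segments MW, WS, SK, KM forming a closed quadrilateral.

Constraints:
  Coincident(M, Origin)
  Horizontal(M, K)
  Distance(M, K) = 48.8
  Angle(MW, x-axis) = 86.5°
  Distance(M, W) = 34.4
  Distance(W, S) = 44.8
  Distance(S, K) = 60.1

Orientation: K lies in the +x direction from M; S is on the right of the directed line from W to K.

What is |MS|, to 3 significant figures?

13.7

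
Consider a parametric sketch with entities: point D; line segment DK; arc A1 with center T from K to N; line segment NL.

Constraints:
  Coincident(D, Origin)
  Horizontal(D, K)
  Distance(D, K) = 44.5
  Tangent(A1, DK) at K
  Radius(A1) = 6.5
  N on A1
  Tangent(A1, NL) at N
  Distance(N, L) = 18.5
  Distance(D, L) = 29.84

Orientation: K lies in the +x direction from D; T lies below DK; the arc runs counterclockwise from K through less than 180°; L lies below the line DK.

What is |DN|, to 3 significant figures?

40.2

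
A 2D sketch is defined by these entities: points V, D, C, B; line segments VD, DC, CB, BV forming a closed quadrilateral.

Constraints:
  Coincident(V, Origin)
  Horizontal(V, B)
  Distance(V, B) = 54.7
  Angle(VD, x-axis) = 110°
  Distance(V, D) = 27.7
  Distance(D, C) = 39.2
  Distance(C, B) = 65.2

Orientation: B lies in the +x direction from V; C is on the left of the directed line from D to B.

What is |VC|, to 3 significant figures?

56.9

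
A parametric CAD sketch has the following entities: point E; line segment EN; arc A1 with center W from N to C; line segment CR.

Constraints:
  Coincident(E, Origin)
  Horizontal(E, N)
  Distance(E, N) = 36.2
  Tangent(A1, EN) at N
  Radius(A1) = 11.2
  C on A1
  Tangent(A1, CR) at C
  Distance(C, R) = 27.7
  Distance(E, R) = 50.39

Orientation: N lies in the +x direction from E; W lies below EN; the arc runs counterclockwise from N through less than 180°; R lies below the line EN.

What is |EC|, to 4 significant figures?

28.41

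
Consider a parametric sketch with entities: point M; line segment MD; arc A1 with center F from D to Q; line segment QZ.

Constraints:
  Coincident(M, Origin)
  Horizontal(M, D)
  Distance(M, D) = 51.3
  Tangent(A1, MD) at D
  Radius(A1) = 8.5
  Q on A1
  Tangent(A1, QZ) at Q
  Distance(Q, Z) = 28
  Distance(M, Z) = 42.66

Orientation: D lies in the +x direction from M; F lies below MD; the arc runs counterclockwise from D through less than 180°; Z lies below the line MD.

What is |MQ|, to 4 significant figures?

43.99

Checks: |FQ| = 8.500 ✓; ∠(FQ, QZ) = 90.00° ✓; |QZ| = 28.00 ✓; |MZ| = 42.66 ✓.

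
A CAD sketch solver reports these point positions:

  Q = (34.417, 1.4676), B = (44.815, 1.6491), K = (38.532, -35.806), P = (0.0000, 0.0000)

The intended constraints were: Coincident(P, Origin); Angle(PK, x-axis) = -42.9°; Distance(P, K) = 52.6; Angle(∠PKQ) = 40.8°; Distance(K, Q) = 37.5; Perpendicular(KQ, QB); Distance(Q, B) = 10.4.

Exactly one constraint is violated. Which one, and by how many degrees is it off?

Perpendicular(KQ, QB) — off by 5.30°.

P = (0.00, 0.00) ✓; PK at -42.90° ✓; |PK| = 52.60 ✓; ∠PKQ = 40.80° ✓; |KQ| = 37.50 ✓; ∠(KQ, QB) = 95.30° ✗; |QB| = 10.40 ✓.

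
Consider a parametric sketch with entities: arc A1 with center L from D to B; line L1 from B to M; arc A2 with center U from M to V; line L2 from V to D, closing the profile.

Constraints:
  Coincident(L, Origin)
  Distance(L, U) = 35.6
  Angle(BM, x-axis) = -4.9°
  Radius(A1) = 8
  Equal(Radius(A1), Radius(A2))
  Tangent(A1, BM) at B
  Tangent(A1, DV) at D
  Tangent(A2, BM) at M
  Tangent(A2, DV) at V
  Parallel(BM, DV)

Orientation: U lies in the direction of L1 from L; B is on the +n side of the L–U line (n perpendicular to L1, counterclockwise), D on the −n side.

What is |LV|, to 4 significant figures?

36.49

The slot axis is L1's direction at -4.9°, so u = (cos -4.9°, sin -4.9°) = (0.9963, -0.08542) and n = (−sin -4.9°, cos -4.9°) = (0.08542, 0.9963). L is at the origin and U lies 35.6 along u from L, so U = 35.6·u = (35.47, -3.041). Tangency of A1 to both parallel lines with radius 8.0 puts B and D at L ± 8.0·n: B = (0.6833, 7.971), D = (-0.6833, -7.971). Equal radii place M and V the same way about U: M = U + 8.0·n = (36.15, 4.930), V = U − 8.0·n = (34.79, -11.01). Then |LV| = |V − L| = 36.49.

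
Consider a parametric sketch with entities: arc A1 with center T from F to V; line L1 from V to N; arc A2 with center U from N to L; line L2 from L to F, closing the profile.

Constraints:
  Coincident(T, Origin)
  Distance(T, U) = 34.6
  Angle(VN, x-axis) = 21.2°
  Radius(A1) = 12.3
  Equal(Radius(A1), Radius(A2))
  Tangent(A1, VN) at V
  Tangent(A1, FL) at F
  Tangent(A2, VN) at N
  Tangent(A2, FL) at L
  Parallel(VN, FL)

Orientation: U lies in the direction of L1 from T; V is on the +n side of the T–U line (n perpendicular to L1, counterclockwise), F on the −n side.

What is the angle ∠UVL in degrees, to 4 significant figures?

15.84°

The slot axis is L1's direction at 21.2°, so u = (cos 21.2°, sin 21.2°) = (0.9323, 0.3616) and n = (−sin 21.2°, cos 21.2°) = (-0.3616, 0.9323). T is at the origin and U lies 34.6 along u from T, so U = 34.6·u = (32.26, 12.51). Tangency of A1 to both parallel lines with radius 12.3 puts V and F at T ± 12.3·n: V = (-4.448, 11.47), F = (4.448, -11.47). Equal radii place N and L the same way about U: N = U + 12.3·n = (27.81, 23.98), L = U − 12.3·n = (36.71, 1.045). Then cos ∠UVL = VU·VL / (|VU||VL|), giving 15.84°.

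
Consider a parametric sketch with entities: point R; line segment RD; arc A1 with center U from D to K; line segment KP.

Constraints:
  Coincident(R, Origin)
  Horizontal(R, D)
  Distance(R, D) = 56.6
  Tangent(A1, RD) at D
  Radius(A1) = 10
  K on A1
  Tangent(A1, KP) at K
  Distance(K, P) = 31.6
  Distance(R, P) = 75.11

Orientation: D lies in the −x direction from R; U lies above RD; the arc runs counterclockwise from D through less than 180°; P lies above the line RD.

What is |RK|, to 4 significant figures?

49.80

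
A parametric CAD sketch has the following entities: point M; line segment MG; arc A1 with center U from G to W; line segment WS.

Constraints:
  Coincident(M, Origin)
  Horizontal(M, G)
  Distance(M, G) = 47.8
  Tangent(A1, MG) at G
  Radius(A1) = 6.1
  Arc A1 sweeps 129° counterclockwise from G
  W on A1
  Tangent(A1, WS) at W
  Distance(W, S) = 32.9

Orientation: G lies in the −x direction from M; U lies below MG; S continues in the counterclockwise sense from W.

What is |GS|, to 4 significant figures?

38.93

On A1, G sits at bearing 90° from U; a 129° counterclockwise sweep puts W at bearing 219°, so W = U + 6.1·(cos 219°, sin 219°) = (-52.54, -9.939). The tangent condition forces UW to be normal to WS, so WS runs along (−sin 219°, cos 219°); with |WS| = 32.9, S = (-31.84, -35.51). Then |GS| = |S − G| = 38.93.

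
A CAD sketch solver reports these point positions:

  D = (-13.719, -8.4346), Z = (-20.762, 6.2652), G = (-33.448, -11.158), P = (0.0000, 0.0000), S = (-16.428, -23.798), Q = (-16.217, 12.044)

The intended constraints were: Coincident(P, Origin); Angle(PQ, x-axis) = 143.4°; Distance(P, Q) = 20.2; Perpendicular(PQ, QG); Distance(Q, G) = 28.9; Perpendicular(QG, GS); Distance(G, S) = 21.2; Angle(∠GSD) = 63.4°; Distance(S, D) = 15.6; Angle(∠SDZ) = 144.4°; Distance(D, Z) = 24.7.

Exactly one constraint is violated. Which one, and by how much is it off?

Distance(D, Z) = 24.7 — off by 8.40.

P = (0.00, 0.00) ✓; PQ at 143.4° ✓; |PQ| = 20.20 ✓; ∠(PQ, QG) = 90.00° ✓; |QG| = 28.90 ✓; ∠(QG, GS) = 90.00° ✓; |GS| = 21.20 ✓; ∠GSD = 63.40° ✓; |SD| = 15.60 ✓; ∠SDZ = 144.4° ✓; |DZ| = 16.30 ✗.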